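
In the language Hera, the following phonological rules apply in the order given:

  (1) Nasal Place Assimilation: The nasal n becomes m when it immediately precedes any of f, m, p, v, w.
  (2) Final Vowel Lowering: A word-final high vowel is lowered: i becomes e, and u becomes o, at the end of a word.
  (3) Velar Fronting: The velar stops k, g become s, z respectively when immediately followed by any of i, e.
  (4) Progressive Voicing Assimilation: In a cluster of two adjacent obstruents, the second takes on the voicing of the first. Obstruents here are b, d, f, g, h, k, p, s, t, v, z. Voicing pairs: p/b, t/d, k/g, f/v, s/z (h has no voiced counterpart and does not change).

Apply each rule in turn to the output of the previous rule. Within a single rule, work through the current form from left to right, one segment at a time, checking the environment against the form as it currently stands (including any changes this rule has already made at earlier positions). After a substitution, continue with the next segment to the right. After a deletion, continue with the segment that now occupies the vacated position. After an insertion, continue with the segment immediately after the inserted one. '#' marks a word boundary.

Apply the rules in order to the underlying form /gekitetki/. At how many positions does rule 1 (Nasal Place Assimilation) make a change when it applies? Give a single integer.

(1) Nasal Place Assimilation: no change — [gekitetki]
(2) Final Vowel Lowering: [gekitetki] → [gekitetke]
(3) Velar Fronting: [gekitetke] → [zesitetse]
(4) Progressive Voicing Assimilation: no change — [zesitetse]
Rule 1 changed 0 position(s).

0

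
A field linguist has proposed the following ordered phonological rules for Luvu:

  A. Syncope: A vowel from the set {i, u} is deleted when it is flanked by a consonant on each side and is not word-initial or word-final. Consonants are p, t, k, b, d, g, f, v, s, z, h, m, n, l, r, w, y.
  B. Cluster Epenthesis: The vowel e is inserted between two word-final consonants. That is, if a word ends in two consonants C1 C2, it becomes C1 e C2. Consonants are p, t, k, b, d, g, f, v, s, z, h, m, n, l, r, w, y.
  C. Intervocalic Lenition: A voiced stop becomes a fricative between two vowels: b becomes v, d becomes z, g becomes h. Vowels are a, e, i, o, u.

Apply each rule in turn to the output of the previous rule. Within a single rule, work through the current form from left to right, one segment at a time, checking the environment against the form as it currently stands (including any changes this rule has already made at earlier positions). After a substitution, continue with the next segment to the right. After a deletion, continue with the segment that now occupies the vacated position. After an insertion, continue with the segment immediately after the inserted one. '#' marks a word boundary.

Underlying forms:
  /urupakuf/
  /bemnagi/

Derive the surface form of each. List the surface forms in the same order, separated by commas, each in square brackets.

[urpakef], [bemnahi]

/urupakuf/:
  A Syncope: [urupakuf] → [urpakf]
  B Cluster Epenthesis: [urpakf] → [urpakef]
  C Intervocalic Lenition: no change — [urpakef]
/bemnagi/:
  A Syncope: no change — [bemnagi]
  B Cluster Epenthesis: no change — [bemnagi]
  C Intervocalic Lenition: [bemnagi] → [bemnahi]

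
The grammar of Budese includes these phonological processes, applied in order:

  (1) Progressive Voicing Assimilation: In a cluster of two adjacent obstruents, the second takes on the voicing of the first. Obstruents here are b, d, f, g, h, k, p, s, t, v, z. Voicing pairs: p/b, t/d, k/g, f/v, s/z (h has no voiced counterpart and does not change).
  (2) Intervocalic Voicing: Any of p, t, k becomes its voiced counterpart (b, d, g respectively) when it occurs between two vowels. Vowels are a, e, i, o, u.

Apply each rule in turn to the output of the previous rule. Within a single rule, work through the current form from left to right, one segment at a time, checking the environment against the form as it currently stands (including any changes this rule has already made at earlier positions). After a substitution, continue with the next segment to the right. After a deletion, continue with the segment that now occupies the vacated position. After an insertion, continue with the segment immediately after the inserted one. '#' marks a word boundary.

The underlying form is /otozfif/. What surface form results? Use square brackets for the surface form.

[odozvif]

(1) Progressive Voicing Assimilation: [otozfif] → [otozvif]
(2) Intervocalic Voicing: [otozvif] → [odozvif]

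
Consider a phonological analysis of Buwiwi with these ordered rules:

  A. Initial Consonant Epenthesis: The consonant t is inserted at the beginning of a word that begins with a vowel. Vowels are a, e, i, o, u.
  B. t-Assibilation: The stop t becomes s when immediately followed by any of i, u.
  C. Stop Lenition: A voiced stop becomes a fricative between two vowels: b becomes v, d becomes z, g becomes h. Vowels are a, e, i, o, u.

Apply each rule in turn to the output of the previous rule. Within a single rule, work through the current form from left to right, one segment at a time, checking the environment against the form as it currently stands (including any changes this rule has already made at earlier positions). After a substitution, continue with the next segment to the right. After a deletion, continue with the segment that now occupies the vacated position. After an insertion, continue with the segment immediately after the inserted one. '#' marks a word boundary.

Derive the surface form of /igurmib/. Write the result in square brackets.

A Initial Consonant Epenthesis: [igurmib] → [tigurmib]
B t-Assibilation: [tigurmib] → [sigurmib]
C Stop Lenition: [sigurmib] → [sihurmib]

[sihurmib]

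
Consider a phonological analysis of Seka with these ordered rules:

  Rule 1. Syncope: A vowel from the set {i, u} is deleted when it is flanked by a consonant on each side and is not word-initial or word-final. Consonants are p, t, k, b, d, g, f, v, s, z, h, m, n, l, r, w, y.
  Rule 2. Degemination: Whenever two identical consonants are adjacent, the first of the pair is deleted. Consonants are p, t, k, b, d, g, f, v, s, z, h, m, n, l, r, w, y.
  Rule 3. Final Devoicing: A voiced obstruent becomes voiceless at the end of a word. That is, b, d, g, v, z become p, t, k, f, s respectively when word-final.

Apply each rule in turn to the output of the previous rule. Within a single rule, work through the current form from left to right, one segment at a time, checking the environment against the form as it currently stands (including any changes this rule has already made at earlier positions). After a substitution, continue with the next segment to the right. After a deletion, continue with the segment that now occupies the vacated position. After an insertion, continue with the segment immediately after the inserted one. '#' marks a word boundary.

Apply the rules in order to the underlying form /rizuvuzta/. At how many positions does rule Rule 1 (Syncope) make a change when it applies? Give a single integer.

3

Rule 1 Syncope: [rizuvuzta] → [rzvzta]
Rule 2 Degemination: no change — [rzvzta]
Rule 3 Final Devoicing: no change — [rzvzta]
Rule Rule 1 changed 3 position(s).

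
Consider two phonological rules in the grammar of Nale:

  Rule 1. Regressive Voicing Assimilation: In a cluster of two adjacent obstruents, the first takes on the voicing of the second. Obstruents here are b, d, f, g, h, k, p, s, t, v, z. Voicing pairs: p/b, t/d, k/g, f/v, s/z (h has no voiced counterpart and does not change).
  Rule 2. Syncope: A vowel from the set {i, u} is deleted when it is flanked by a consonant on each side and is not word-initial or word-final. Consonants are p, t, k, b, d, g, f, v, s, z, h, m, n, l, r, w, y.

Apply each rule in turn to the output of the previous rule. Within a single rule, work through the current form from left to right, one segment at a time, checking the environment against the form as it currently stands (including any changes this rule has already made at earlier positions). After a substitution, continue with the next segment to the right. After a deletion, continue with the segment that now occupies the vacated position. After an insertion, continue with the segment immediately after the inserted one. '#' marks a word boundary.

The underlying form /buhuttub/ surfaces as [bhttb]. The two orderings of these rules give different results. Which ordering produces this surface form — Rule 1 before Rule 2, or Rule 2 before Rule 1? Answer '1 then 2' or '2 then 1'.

Order 1 then 2:
  1 Regressive Voicing Assimilation: no change — [buhuttub]
  2 Syncope: [buhuttub] → [bhttb]
  result: [bhttb]
Order 2 then 1:
  2 Syncope: [buhuttub] → [bhttb]
  1 Regressive Voicing Assimilation: [bhttb] → [phtdb]
  result: [phtdb]

1 then 2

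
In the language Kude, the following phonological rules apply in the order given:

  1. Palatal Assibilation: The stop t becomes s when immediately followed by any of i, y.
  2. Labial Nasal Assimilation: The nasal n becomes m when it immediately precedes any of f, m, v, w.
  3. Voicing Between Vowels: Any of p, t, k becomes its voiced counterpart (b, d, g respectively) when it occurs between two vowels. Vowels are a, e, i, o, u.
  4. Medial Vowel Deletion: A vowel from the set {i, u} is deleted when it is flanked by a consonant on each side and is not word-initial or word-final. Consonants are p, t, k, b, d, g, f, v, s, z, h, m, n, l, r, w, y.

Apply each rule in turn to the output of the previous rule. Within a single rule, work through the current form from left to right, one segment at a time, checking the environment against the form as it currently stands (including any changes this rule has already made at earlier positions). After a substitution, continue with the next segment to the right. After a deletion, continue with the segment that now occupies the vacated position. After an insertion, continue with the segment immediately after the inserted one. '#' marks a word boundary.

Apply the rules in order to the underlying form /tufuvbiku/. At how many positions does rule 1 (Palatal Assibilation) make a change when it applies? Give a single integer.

0

1 Palatal Assibilation: no change — [tufuvbiku]
2 Labial Nasal Assimilation: no change — [tufuvbiku]
3 Voicing Between Vowels: [tufuvbiku] → [tufuvbigu]
4 Medial Vowel Deletion: [tufuvbigu] → [tfvbgu]
Rule 1 changed 0 position(s).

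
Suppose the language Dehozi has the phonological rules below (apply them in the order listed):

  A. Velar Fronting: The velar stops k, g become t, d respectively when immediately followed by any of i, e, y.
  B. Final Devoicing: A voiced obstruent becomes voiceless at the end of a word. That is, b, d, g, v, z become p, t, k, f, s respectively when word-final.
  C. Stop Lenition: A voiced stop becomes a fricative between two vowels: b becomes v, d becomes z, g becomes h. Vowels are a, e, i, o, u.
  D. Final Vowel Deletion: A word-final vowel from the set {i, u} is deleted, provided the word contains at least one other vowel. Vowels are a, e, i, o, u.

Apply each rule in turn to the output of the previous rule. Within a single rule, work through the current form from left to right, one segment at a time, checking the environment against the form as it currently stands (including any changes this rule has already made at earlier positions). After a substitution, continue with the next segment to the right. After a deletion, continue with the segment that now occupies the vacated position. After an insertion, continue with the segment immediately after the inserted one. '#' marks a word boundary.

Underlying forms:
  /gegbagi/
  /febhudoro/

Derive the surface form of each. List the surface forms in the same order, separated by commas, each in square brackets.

/gegbagi/:
  A Velar Fronting: [gegbagi] → [degbadi]
  B Final Devoicing: no change — [degbadi]
  C Stop Lenition: [degbadi] → [degbazi]
  D Final Vowel Deletion: [degbazi] → [degbaz]
/febhudoro/:
  A Velar Fronting: no change — [febhudoro]
  B Final Devoicing: no change — [febhudoro]
  C Stop Lenition: [febhudoro] → [febhuzoro]
  D Final Vowel Deletion: no change — [febhuzoro]

[degbaz], [febhuzoro]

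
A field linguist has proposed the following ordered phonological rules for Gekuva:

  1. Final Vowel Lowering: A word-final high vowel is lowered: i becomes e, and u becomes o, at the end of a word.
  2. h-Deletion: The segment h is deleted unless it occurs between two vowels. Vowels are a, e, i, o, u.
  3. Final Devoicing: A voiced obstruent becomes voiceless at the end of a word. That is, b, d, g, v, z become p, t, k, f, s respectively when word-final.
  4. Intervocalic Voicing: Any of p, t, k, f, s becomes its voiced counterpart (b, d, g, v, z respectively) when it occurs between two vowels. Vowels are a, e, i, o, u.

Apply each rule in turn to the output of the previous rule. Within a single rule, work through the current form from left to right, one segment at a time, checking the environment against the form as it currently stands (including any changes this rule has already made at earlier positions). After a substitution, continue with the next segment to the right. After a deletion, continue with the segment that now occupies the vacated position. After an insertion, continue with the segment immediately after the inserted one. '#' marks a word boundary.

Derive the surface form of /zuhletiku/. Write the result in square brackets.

[zuledigo]

1 Final Vowel Lowering: [zuhletiku] → [zuhletiko]
2 h-Deletion: [zuhletiko] → [zuletiko]
3 Final Devoicing: no change — [zuletiko]
4 Intervocalic Voicing: [zuletiko] → [zuledigo]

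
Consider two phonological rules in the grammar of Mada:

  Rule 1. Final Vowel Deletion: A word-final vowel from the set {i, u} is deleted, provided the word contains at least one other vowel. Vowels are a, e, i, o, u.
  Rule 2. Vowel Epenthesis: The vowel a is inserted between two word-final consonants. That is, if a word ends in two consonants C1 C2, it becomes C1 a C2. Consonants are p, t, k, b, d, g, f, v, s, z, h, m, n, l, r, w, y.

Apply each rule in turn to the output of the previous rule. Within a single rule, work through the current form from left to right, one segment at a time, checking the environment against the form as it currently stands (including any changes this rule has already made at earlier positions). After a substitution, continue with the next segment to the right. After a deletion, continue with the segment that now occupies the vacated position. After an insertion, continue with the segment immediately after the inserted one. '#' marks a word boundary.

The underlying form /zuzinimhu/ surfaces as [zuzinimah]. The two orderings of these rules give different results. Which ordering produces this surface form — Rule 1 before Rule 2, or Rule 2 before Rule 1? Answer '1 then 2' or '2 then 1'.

1 then 2

Order 1 then 2:
  1 Final Vowel Deletion: [zuzinimhu] → [zuzinimh]
  2 Vowel Epenthesis: [zuzinimh] → [zuzinimah]
  result: [zuzinimah]
Order 2 then 1:
  2 Vowel Epenthesis: no change — [zuzinimhu]
  1 Final Vowel Deletion: [zuzinimhu] → [zuzinimh]
  result: [zuzinimh]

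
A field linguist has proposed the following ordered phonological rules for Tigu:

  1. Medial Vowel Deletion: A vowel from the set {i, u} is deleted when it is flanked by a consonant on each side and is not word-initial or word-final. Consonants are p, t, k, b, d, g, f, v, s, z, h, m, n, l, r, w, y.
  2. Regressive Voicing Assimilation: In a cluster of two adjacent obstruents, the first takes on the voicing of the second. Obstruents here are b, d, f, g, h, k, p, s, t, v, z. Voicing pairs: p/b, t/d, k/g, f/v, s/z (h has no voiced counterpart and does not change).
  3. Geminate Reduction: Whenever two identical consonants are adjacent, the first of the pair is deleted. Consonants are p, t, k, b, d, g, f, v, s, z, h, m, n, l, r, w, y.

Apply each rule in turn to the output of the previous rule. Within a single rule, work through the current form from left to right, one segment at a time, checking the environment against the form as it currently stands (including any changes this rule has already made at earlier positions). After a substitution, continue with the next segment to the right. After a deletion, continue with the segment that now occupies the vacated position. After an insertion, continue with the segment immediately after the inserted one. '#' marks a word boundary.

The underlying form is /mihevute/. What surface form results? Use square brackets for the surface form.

[mhefte]

1 Medial Vowel Deletion: [mihevute] → [mhevte]
2 Regressive Voicing Assimilation: [mhevte] → [mhefte]
3 Geminate Reduction: no change — [mhefte]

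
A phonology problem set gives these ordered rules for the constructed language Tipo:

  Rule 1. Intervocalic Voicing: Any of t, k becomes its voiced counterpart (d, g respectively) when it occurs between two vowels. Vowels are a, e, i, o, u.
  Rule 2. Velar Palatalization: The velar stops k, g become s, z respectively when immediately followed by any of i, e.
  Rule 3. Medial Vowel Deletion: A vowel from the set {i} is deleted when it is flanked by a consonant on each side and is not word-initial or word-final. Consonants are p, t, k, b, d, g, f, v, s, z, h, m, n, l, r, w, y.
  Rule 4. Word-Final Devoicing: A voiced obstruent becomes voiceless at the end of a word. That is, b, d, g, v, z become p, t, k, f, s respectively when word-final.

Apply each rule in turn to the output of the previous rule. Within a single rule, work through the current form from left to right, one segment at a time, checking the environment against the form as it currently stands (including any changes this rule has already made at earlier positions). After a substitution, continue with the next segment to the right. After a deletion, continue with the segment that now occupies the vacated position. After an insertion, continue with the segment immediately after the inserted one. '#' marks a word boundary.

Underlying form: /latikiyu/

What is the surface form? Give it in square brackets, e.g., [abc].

Rule 1 Intervocalic Voicing: [latikiyu] → [ladigiyu]
Rule 2 Velar Palatalization: [ladigiyu] → [ladiziyu]
Rule 3 Medial Vowel Deletion: [ladiziyu] → [ladzyu]
Rule 4 Word-Final Devoicing: no change — [ladzyu]

[ladzyu]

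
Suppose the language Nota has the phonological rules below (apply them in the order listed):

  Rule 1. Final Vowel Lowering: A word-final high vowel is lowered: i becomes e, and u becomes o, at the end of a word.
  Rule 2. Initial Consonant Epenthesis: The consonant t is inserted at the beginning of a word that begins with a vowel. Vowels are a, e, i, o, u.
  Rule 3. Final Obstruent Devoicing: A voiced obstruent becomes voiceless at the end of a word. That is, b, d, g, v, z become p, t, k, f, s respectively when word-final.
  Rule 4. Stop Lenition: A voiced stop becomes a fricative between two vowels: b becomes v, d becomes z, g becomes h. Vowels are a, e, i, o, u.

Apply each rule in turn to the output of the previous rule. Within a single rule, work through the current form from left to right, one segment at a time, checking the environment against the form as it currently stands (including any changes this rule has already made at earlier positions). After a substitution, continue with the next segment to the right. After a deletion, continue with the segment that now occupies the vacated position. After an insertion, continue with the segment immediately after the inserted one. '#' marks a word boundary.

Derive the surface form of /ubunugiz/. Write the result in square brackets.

[tuvunuhis]

Rule 1 Final Vowel Lowering: no change — [ubunugiz]
Rule 2 Initial Consonant Epenthesis: [ubunugiz] → [tubunugiz]
Rule 3 Final Obstruent Devoicing: [tubunugiz] → [tubunugis]
Rule 4 Stop Lenition: [tubunugis] → [tuvunuhis]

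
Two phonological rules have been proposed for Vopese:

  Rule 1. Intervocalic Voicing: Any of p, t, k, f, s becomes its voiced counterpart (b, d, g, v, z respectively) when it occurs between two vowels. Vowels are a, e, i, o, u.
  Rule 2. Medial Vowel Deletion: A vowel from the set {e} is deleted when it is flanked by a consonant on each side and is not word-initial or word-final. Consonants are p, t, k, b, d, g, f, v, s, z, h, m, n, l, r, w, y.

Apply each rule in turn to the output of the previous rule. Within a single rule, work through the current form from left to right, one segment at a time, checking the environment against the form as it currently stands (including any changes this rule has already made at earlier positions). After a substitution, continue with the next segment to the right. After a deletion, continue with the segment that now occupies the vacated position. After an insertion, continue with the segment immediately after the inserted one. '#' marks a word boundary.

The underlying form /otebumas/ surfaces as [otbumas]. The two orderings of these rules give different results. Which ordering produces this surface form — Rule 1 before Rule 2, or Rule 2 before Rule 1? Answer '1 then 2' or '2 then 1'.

Order 1 then 2:
  1 Intervocalic Voicing: [otebumas] → [odebumas]
  2 Medial Vowel Deletion: [odebumas] → [odbumas]
  result: [odbumas]
Order 2 then 1:
  2 Medial Vowel Deletion: [otebumas] → [otbumas]
  1 Intervocalic Voicing: no change — [otbumas]
  result: [otbumas]

2 then 1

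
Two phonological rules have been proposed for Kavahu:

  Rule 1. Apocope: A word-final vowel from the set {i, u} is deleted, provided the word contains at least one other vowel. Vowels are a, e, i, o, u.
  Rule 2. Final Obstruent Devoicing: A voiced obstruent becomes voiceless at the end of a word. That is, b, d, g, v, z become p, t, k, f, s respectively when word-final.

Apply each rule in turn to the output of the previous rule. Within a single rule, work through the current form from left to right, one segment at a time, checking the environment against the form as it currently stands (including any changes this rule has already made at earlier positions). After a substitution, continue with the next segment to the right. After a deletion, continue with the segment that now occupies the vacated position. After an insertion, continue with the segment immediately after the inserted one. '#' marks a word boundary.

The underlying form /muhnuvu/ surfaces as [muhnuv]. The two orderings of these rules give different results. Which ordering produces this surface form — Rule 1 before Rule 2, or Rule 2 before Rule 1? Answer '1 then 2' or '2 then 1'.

2 then 1

Order 1 then 2:
  1 Apocope: [muhnuvu] → [muhnuv]
  2 Final Obstruent Devoicing: [muhnuv] → [muhnuf]
  result: [muhnuf]
Order 2 then 1:
  2 Final Obstruent Devoicing: no change — [muhnuvu]
  1 Apocope: [muhnuvu] → [muhnuv]
  result: [muhnuv]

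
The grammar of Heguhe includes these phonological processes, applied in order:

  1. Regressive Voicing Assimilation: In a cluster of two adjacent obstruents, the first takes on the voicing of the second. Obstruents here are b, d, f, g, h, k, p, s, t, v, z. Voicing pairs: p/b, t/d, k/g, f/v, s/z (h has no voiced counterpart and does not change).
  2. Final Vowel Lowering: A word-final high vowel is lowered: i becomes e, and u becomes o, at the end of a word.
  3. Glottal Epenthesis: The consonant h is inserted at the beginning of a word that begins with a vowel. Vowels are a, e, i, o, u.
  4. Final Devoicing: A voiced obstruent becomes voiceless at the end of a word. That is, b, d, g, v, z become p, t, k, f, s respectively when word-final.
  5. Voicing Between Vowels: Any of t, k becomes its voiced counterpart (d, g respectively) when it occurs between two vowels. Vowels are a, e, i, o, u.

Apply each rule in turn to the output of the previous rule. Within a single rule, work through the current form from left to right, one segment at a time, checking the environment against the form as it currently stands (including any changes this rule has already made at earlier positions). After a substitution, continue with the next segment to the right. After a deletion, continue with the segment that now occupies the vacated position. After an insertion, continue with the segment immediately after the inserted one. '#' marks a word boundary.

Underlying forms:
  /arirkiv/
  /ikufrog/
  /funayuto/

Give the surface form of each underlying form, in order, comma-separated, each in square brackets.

[harirkif], [higufrok], [funayudo]

/arirkiv/:
  1 Regressive Voicing Assimilation: no change — [arirkiv]
  2 Final Vowel Lowering: no change — [arirkiv]
  3 Glottal Epenthesis: [arirkiv] → [harirkiv]
  4 Final Devoicing: [harirkiv] → [harirkif]
  5 Voicing Between Vowels: no change — [harirkif]
/ikufrog/:
  1 Regressive Voicing Assimilation: no change — [ikufrog]
  2 Final Vowel Lowering: no change — [ikufrog]
  3 Glottal Epenthesis: [ikufrog] → [hikufrog]
  4 Final Devoicing: [hikufrog] → [hikufrok]
  5 Voicing Between Vowels: [hikufrok] → [higufrok]
/funayuto/:
  1 Regressive Voicing Assimilation: no change — [funayuto]
  2 Final Vowel Lowering: no change — [funayuto]
  3 Glottal Epenthesis: no change — [funayuto]
  4 Final Devoicing: no change — [funayuto]
  5 Voicing Between Vowels: [funayuto] → [funayudo]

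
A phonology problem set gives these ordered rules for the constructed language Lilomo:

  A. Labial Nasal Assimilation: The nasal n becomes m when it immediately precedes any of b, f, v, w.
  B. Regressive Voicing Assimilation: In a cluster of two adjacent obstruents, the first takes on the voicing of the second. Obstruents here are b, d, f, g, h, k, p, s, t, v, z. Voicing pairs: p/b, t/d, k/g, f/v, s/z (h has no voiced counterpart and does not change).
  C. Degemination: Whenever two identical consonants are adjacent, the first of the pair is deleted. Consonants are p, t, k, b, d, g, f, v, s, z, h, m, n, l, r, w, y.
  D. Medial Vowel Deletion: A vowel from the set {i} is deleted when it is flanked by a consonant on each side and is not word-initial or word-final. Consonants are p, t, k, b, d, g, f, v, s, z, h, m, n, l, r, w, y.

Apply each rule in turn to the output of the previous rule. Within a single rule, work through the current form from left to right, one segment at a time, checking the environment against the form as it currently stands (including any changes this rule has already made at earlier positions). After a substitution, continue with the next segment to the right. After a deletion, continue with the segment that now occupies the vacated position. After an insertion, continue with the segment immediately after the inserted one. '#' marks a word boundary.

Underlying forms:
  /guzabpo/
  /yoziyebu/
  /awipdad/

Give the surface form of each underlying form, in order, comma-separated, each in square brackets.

[guzapo], [yozyebu], [awbdad]

/guzabpo/:
  A Labial Nasal Assimilation: no change — [guzabpo]
  B Regressive Voicing Assimilation: [guzabpo] → [guzappo]
  C Degemination: [guzappo] → [guzapo]
  D Medial Vowel Deletion: no change — [guzapo]
/yoziyebu/:
  A Labial Nasal Assimilation: no change — [yoziyebu]
  B Regressive Voicing Assimilation: no change — [yoziyebu]
  C Degemination: no change — [yoziyebu]
  D Medial Vowel Deletion: [yoziyebu] → [yozyebu]
/awipdad/:
  A Labial Nasal Assimilation: no change — [awipdad]
  B Regressive Voicing Assimilation: [awipdad] → [awibdad]
  C Degemination: no change — [awibdad]
  D Medial Vowel Deletion: [awibdad] → [awbdad]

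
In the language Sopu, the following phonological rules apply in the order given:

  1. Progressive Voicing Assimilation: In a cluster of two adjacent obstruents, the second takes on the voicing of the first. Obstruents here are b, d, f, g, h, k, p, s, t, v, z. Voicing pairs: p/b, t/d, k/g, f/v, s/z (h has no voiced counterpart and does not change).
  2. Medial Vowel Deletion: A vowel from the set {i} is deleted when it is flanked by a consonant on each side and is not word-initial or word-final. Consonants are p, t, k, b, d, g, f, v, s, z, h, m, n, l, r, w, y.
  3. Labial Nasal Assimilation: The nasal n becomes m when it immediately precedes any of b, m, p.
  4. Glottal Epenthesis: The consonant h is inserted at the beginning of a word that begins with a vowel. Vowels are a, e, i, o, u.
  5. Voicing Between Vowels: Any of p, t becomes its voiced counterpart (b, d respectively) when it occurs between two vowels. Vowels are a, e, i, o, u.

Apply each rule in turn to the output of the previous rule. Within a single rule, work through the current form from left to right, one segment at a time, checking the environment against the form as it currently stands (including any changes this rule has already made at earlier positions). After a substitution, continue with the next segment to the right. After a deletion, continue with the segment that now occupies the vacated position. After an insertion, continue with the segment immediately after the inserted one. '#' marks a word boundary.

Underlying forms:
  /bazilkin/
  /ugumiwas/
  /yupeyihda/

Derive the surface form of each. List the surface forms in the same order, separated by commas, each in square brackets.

[bazlkn], [hugumwas], [yubeyhta]

/bazilkin/:
  1 Progressive Voicing Assimilation: no change — [bazilkin]
  2 Medial Vowel Deletion: [bazilkin] → [bazlkn]
  3 Labial Nasal Assimilation: no change — [bazlkn]
  4 Glottal Epenthesis: no change — [bazlkn]
  5 Voicing Between Vowels: no change — [bazlkn]
/ugumiwas/:
  1 Progressive Voicing Assimilation: no change — [ugumiwas]
  2 Medial Vowel Deletion: [ugumiwas] → [ugumwas]
  3 Labial Nasal Assimilation: no change — [ugumwas]
  4 Glottal Epenthesis: [ugumwas] → [hugumwas]
  5 Voicing Between Vowels: no change — [hugumwas]
/yupeyihda/:
  1 Progressive Voicing Assimilation: [yupeyihda] → [yupeyihta]
  2 Medial Vowel Deletion: [yupeyihta] → [yupeyhta]
  3 Labial Nasal Assimilation: no change — [yupeyhta]
  4 Glottal Epenthesis: no change — [yupeyhta]
  5 Voicing Between Vowels: [yupeyhta] → [yubeyhta]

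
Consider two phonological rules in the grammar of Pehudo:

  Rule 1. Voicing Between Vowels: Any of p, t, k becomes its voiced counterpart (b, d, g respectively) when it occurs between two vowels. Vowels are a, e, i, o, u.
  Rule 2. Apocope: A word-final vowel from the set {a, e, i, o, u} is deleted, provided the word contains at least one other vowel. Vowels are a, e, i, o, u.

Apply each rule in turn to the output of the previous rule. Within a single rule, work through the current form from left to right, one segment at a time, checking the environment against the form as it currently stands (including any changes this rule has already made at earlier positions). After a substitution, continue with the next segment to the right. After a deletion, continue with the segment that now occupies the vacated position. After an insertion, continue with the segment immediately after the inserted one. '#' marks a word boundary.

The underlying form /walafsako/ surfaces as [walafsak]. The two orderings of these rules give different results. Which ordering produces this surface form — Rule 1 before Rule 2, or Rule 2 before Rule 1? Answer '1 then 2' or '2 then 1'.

2 then 1

Order 1 then 2:
  1 Voicing Between Vowels: [walafsako] → [walafsago]
  2 Apocope: [walafsago] → [walafsag]
  result: [walafsag]
Order 2 then 1:
  2 Apocope: [walafsako] → [walafsak]
  1 Voicing Between Vowels: no change — [walafsak]
  result: [walafsak]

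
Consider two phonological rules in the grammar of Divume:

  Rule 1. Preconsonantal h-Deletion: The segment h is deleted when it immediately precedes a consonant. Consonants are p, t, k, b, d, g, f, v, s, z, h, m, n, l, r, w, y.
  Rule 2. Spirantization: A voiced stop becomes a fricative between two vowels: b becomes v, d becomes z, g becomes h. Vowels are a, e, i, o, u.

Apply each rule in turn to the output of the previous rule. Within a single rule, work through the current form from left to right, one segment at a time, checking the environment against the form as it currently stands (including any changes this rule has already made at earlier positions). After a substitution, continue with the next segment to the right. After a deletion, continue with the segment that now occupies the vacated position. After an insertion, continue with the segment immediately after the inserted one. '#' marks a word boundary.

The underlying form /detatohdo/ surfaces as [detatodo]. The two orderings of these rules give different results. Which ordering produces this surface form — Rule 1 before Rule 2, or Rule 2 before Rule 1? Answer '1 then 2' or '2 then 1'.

Order 1 then 2:
  1 Preconsonantal h-Deletion: [detatohdo] → [detatodo]
  2 Spirantization: [detatodo] → [detatozo]
  result: [detatozo]
Order 2 then 1:
  2 Spirantization: no change — [detatohdo]
  1 Preconsonantal h-Deletion: [detatohdo] → [detatodo]
  result: [detatodo]

2 then 1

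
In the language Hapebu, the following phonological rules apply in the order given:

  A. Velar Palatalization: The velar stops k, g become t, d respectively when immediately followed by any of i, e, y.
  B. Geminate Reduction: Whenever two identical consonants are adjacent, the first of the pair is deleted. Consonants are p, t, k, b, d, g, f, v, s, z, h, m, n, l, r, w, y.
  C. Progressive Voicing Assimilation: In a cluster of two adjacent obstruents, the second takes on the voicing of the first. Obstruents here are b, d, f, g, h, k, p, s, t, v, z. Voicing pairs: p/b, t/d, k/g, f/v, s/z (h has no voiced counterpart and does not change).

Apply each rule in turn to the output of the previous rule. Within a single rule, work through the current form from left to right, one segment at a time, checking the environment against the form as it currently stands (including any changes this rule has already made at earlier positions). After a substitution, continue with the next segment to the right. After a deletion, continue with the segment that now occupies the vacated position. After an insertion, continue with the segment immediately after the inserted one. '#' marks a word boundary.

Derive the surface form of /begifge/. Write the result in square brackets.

[bedifte]

A Velar Palatalization: [begifge] → [bedifde]
B Geminate Reduction: no change — [bedifde]
C Progressive Voicing Assimilation: [bedifde] → [bedifte]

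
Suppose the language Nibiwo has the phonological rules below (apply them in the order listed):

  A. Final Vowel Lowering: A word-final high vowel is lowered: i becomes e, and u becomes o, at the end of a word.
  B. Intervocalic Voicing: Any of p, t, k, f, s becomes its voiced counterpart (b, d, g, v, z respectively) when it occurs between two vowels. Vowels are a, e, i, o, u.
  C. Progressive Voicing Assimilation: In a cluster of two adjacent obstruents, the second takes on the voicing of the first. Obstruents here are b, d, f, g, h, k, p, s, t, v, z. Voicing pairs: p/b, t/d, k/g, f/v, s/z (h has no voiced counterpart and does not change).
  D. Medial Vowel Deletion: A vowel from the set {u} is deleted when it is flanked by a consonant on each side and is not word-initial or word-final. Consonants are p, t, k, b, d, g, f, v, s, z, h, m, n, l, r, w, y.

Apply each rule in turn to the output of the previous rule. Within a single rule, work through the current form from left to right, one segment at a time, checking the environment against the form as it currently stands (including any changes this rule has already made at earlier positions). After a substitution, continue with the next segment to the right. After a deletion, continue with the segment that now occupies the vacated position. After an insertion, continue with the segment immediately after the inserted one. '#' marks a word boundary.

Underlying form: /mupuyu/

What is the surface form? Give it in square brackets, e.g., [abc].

[mbyo]

A Final Vowel Lowering: [mupuyu] → [mupuyo]
B Intervocalic Voicing: [mupuyo] → [mubuyo]
C Progressive Voicing Assimilation: no change — [mubuyo]
D Medial Vowel Deletion: [mubuyo] → [mbyo]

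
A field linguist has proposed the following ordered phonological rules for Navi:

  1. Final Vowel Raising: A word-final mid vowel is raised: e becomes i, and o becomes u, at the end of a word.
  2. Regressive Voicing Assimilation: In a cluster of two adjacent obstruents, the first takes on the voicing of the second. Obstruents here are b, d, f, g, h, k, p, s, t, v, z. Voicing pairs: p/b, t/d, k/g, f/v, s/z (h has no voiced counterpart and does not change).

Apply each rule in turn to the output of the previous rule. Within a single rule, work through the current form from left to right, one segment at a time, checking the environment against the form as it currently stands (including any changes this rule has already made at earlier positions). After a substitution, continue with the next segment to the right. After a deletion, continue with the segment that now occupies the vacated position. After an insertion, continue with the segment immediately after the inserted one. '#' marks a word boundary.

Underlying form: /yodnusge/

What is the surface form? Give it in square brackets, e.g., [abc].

1 Final Vowel Raising: [yodnusge] → [yodnusgi]
2 Regressive Voicing Assimilation: [yodnusgi] → [yodnuzgi]

[yodnuzgi]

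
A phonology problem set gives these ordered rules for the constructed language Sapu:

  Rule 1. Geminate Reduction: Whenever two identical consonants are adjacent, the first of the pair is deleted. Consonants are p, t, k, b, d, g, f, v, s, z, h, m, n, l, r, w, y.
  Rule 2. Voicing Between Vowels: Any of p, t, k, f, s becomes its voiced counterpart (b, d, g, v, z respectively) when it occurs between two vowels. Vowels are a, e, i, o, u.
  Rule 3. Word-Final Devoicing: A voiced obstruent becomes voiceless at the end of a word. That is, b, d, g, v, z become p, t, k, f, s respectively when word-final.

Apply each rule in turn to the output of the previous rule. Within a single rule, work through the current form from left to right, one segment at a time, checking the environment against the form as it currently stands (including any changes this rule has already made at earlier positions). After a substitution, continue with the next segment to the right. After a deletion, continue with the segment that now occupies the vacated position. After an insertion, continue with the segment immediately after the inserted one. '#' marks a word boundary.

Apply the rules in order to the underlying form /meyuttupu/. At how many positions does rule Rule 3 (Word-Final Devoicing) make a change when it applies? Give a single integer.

Rule 1 Geminate Reduction: [meyuttupu] → [meyutupu]
Rule 2 Voicing Between Vowels: [meyutupu] → [meyudubu]
Rule 3 Word-Final Devoicing: no change — [meyudubu]
Rule Rule 3 changed 0 position(s).

0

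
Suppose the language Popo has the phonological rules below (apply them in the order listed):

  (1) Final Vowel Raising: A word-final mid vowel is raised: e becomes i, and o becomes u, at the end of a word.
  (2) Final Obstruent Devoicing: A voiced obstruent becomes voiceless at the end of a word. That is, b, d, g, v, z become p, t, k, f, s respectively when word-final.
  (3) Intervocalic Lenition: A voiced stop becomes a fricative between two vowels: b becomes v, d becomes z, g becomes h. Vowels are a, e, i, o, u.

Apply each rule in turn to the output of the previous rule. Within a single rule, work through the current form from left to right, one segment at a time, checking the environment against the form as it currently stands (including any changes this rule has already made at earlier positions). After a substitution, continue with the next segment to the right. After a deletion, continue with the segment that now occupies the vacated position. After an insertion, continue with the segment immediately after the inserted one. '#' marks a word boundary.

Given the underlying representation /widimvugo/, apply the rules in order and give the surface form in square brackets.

[wizimvuhu]

(1) Final Vowel Raising: [widimvugo] → [widimvugu]
(2) Final Obstruent Devoicing: no change — [widimvugu]
(3) Intervocalic Lenition: [widimvugu] → [wizimvuhu]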